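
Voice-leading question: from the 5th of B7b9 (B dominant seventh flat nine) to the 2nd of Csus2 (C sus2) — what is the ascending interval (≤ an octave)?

The 5th of B7b9 (B dominant seventh flat nine) is F#; the 2nd of Csus2 (C sus2) is D.
F# up to D is 8 semitones, a half step narrower than a major sixth, so the interval is minor.

m6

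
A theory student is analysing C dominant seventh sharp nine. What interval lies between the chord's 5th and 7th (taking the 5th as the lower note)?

m3

The chord tones of C7#9 are C–E–G–Bb–D#.
5th = G; 7th = Bb.
G up to Bb is 3 semitones, a half step narrower than a major third, so the interval is minor.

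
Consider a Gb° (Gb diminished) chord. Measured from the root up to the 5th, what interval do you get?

The chord tones of Gbdim (Gb diminished) are Gb–Bbb–Dbb.
The root is Gb and the 5th is Dbb.
From Gb to Dbb: 6 semitones over a fifth = diminished.

diminished fifth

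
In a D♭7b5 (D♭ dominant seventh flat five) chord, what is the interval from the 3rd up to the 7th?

The chord tones of D♭7b5 (D♭ dominant seventh flat five) are D♭-F-A𝄫-C♭.
So we need the interval from F up to C♭.
From F to C♭: 6 semitones over a fifth = diminished.

diminished fifth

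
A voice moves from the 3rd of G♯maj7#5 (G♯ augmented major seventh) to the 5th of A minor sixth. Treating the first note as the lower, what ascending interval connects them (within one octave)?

The 3rd of G♯maj7#5 (G♯ augmented major seventh) is B♯; the 5th of A minor sixth is E.
From B♯ to E: 4 semitones over a fourth = diminished.

d4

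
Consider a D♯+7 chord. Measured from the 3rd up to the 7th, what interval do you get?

diminished fifth

D♯ augmented seventh is spelled D♯, F𝄪, A𝄪, C♯.
3rd = F𝄪; 7th = C♯.
F𝄪 up to C♯ is 6 semitones, a half step narrower than a perfect fifth, so the interval is diminished.
This 3–7 tritone is the characteristic tension at the heart of the dominant sound.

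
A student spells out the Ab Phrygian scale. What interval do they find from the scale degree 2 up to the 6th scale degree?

The scale runs Ab Bbb Cb Db Eb Fb Gb.
Scale degree 2 = Bbb; degree 6 = Fb.
Counting 5 letters and 7 half steps from Bbb gives a perfect fifth.

perfect 5th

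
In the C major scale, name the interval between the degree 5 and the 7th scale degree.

major third

C major: C D E F G A B.
So we need the interval from G up to B.
G up to B spans 3 letter names and 4 semitones — a major third.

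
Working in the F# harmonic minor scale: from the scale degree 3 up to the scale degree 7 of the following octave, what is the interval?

F# harmonic minor: F# G# A B C# D E#.
Scale degree 3 = A; scale degree 7 (up an octave) = E#.
From A to E#: 20 semitones over a twelfth = augmented.

A12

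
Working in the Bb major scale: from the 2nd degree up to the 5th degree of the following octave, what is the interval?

Bb major: Bb C D Eb F G A.
The 2nd degree is C and the scale degree 5 (up an octave) is F.
Counting 11 letters and 17 half steps from C gives a perfect eleventh.

perfect 11th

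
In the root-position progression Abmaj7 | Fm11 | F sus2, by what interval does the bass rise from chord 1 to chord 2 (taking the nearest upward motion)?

M6

The roots are Ab and F.
From Ab to F is 9 semitones, exactly the major sixth.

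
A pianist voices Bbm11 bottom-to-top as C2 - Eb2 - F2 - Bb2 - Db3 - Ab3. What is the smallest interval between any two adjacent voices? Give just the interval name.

major 2nd

Adjacent intervals: C2→Eb2 = minor third; Eb2→F2 = major second; F2→Bb2 = perfect fourth; Bb2→Db3 = minor third; Db3→Ab3 = perfect fifth.
The smallest is Eb2 to F2, a major second (2 semitones).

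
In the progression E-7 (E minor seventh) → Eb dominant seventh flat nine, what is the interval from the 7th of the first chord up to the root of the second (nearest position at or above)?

minor second

E-7 (E minor seventh) has D as its 7th, and Eb dominant seventh flat nine has Eb as its root.
From D to Eb: 1 semitone over a second = minor.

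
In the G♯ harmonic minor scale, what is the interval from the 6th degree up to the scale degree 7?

augmented second

Spelling the G♯ harmonic minor scale: G♯ A♯ B C♯ D♯ E F𝄪.
6th degree = E; degree 7 = F𝄪.
2 letter names make it a second; at 3 semitones (a half step wider than major) the quality is augmented.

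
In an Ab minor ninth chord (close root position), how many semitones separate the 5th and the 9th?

Spelling the chord: Ab Cb Eb Gb Bb.
Eb to Bb is a perfect fifth: 7 semitones.

7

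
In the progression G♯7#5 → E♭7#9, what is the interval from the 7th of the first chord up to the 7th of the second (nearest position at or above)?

d6

The 7th of G♯7#5 is F♯; the 7th of E♭7#9 is D♭.
From F♯ to D♭: 7 semitones over a sixth = diminished.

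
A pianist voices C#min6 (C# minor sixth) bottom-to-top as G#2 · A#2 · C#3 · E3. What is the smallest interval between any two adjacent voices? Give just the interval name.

major second

Adjacent intervals: G#2→A#2 = major second; A#2→C#3 = minor third; C#3→E3 = minor third.
The smallest is G#2 to A#2, a major second (2 semitones).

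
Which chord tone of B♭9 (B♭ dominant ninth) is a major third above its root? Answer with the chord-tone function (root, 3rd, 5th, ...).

3rd

Spelling the chord: B♭, D, F, A♭, C.
The root is B♭. A major third above B♭ is D.
D is the chord's 3rd.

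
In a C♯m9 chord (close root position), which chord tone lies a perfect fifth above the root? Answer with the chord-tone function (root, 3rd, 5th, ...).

5th

The chord tones of C♯ minor ninth are C♯-E-G♯-B-D♯.
The root is C♯. A perfect fifth above C♯ is G♯.
G♯ is the chord's 5th.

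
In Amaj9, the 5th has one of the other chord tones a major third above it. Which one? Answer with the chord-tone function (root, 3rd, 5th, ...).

Amaj9 is spelled A–C#–E–G#–B.
The 5th is E. A major third above E is G#.
G# is the chord's 7th.

7th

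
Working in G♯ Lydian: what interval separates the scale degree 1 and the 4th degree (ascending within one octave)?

Spelling G♯ Lydian: G♯ A♯ B♯ C𝄪 D♯ E♯ F𝄪.
The scale degree 1 is G♯ and the scale degree 4 is C𝄪.
G♯ up to C𝄪 is 6 semitones, a half step wider than a perfect fourth, so the interval is augmented.

augmented fourth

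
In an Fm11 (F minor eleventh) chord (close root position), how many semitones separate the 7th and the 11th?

7

Spelling the chord: F–A♭–C–E♭–G–B♭.
E♭ to B♭ is a perfect fifth: 7 semitones.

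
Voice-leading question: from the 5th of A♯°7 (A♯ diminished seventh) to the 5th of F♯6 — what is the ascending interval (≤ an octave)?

A♯°7 (A♯ diminished seventh) has E as its 5th, and F♯6 has C♯ as its 5th.
Counting 6 letters and 9 half steps from E gives a major sixth.

major sixth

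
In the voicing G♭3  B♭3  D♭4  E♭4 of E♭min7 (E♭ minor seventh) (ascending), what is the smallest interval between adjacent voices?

major second

Adjacent intervals: G♭3→B♭3 = major third; B♭3→D♭4 = minor third; D♭4→E♭4 = major second.
The smallest is D♭4 to E♭4, a major second (2 semitones).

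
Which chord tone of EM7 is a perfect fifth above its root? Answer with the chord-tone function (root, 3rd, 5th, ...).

Spelling the chord: E–G♯–B–D♯.
The root is E. A perfect fifth above E is B.
B is the chord's 5th.

5th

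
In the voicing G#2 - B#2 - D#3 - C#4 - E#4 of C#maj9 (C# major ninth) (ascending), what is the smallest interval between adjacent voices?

minor third

Adjacent intervals: G#2→B#2 = major third; B#2→D#3 = minor third; D#3→C#4 = minor seventh; C#4→E#4 = major third.
The smallest is B#2 to D#3, a minor third (3 semitones).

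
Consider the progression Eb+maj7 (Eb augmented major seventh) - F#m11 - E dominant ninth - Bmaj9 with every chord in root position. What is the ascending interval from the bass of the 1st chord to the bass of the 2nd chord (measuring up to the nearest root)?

augmented second

The roots are Eb and F#.
From Eb to F#: 3 semitones over a second = augmented.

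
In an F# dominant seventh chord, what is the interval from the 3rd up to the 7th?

The chord tones of F#7 (F# dominant seventh) are F#, A#, C#, E.
3rd = A#; 7th = E.
A# up to E is 6 semitones, a half step narrower than a perfect fifth, so the interval is diminished.

diminished fifth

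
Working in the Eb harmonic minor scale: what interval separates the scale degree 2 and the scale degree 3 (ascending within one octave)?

Spelling the Eb harmonic minor scale: Eb F Gb Ab Bb Cb D.
So we need the interval from F up to Gb.
F up to Gb is 1 semitone, a half step narrower than a major second, so the interval is minor.

minor 2nd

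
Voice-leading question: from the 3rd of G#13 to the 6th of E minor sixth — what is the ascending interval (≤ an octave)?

m2

G#13 has B# as its 3rd, and E minor sixth has C# as its 6th.
From B# to C#: 1 semitone over a second = minor.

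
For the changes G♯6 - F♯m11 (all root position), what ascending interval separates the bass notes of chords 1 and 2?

The roots are G♯ and F♯.
7 letter names make it a seventh; at 10 semitones (a half step narrower than major) the quality is minor.

minor seventh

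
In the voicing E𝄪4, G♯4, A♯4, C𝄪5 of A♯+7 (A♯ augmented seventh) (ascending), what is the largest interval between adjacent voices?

Adjacent intervals: E𝄪4→G♯4 = diminished third; G♯4→A♯4 = major second; A♯4→C𝄪5 = major third.
The largest is A♯4 to C𝄪5, a major third (4 semitones).

major third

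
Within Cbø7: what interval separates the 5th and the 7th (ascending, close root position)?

major 3rd

Spelling the chord: Cb, Ebb, Gbb, Bbb.
5th = Gbb; 7th = Bbb.
From Gbb to Bbb is 4 semitones, exactly the major third.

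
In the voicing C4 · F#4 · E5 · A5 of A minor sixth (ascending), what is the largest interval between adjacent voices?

m7

Adjacent intervals: C4→F#4 = augmented fourth; F#4→E5 = minor seventh; E5→A5 = perfect fourth.
The largest is F#4 to E5, a minor seventh (10 semitones).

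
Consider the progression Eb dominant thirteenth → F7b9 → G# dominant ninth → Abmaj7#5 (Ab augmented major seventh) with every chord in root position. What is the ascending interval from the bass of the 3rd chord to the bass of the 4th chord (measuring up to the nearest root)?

diminished 2nd

The roots are G# and Ab.
G# up to Ab is 0 semitones, a whole step narrower than a major second, so the interval is diminished.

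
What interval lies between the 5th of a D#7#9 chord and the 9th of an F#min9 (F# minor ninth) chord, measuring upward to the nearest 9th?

minor seventh

D#7#9 has A# as its 5th, and F#min9 (F# minor ninth) has G# as its 9th.
A# up to G# is 10 semitones, a half step narrower than a major seventh, so the interval is minor.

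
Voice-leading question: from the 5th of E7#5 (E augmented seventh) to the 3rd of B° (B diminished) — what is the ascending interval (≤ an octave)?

d3

The 5th of E7#5 (E augmented seventh) is B#; the 3rd of B° (B diminished) is D.
From B# to D: 2 semitones over a third = diminished.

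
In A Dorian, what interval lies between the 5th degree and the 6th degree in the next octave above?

major ninth

Spelling A Dorian: A B C D E F# G.
So we need the interval from E up to F#.
From E to F# is 14 semitones, exactly the major ninth.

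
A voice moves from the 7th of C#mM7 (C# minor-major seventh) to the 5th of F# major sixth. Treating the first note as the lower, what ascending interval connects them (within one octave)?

minor second

The 7th of C#mM7 (C# minor-major seventh) is B#; the 5th of F# major sixth is C#.
From B# to C#: 1 semitone over a second = minor.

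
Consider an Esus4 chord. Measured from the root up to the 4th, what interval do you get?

perfect 4th

Spelling the chord: E-A-B.
Root = E; 4th = A.
E up to A spans 4 letter names and 5 semitones — a perfect fourth.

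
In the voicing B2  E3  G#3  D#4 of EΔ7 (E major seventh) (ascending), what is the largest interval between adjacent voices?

perfect fifth

Adjacent intervals: B2→E3 = perfect fourth; E3→G#3 = major third; G#3→D#4 = perfect fifth.
The largest is G#3 to D#4, a perfect fifth (7 semitones).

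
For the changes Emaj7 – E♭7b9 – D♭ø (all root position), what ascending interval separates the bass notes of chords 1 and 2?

diminished octave

The roots are E and E♭.
E up to E♭ is 11 semitones, a half step narrower than a perfect octave, so the interval is diminished.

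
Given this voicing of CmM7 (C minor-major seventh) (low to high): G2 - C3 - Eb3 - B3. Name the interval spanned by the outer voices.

M10

The outer voices are G2 and B3.
From G to B is 16 semitones, exactly the major tenth.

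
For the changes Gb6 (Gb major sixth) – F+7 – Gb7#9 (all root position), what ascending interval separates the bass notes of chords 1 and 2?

The roots are Gb and F.
From Gb to F is 11 semitones, exactly the major seventh.

major seventh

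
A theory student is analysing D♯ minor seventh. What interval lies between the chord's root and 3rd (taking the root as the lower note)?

m3

Spelling the chord: D♯-F♯-A♯-C♯.
That puts D♯ below F♯.
From D♯ to F♯: 3 semitones over a third = minor.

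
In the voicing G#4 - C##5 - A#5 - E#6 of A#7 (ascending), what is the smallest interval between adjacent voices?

augmented fourth

Adjacent intervals: G#4→C##5 = augmented fourth; C##5→A#5 = minor sixth; A#5→E#6 = perfect fifth.
The smallest is G#4 to C##5, an augmented fourth (6 semitones).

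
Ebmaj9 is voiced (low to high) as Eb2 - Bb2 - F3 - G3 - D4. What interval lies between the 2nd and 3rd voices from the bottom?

P5

Those voices are Bb2 and F3.
Bb up to F spans 5 letter names and 7 semitones — a perfect fifth.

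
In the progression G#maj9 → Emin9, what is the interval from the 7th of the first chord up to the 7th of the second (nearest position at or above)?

diminished sixth

The 7th of G#maj9 is F##; the 7th of Emin9 is D.
From F## to D: 7 semitones over a sixth = diminished.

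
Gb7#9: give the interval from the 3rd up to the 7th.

diminished 5th

Spelling the chord: Gb Bb Db Fb A.
3rd = Bb; 7th = Fb.
5 letter names make it a fifth; at 6 semitones (a half step narrower than perfect) the quality is diminished.
That tritone between 3rd and 7th is what gives the dominant seventh its pull toward resolution.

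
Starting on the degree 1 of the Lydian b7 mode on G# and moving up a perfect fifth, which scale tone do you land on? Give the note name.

D#

The scale is G# A# B# C## D# E# F#.
The degree 1 is G#; a perfect fifth above that is D# — scale degree 5.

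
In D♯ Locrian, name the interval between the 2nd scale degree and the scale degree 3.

major second

Spelling D♯ Locrian: D♯ E F♯ G♯ A B C♯.
The 2nd scale degree is E and the scale degree 3 is F♯.
E up to F♯ spans 2 letter names and 2 semitones — a major second.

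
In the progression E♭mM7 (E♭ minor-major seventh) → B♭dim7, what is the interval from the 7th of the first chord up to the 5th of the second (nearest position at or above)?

E♭mM7 (E♭ minor-major seventh) has D as its 7th, and B♭dim7 has F♭ as its 5th.
D up to F♭ is 2 semitones, a whole step narrower than a major third, so the interval is diminished.

diminished 3rd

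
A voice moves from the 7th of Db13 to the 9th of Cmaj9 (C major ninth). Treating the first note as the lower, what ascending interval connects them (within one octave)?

augmented second

Db13 has Cb as its 7th, and Cmaj9 (C major ninth) has D as its 9th.
Cb up to D is 3 semitones, a half step wider than a major second, so the interval is augmented.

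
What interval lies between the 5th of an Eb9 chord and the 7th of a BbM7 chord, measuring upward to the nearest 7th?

Eb9 has Bb as its 5th, and BbM7 has A as its 7th.
Counting 7 letters and 11 half steps from Bb gives a major seventh.

major seventh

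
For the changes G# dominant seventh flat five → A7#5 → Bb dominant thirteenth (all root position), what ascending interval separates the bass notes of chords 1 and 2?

The roots are G# and A.
G# up to A is 1 semitone, a half step narrower than a major second, so the interval is minor.

minor second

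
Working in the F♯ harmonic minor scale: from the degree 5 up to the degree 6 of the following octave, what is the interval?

F♯ harmonic minor: F♯ G♯ A B C♯ D E♯.
Degree 5 = C♯; scale degree 6 (up an octave) = D.
From C♯ to D: 13 semitones over a ninth = minor.

minor 9th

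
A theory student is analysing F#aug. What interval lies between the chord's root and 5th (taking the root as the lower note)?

F#+ (F# augmented): F#, A#, C##.
Root = F#; 5th = C##.
F# up to C## is 8 semitones, a half step wider than a perfect fifth, so the interval is augmented.

A5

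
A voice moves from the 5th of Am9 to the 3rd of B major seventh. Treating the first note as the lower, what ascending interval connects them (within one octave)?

Am9 has E as its 5th, and B major seventh has D# as its 3rd.
E up to D# spans 7 letter names and 11 semitones — a major seventh.

major seventh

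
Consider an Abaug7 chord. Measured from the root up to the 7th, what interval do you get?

The chord tones of Ab+7 are Ab C E Gb.
That puts Ab below Gb.
From Ab to Gb: 10 semitones over a seventh = minor.

minor 7th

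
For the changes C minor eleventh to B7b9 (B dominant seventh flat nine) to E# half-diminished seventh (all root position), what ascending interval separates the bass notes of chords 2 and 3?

The roots are B and E#.
From B to E#: 6 semitones over a fourth = augmented.

augmented fourth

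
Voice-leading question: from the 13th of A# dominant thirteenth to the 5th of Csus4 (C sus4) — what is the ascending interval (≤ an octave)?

d2

A# dominant thirteenth has F## as its 13th, and Csus4 (C sus4) has G as its 5th.
2 letter names make it a second; at 0 semitones (a whole step narrower than major) the quality is diminished.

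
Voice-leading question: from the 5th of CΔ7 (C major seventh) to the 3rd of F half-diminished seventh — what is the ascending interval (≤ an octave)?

CΔ7 (C major seventh) has G as its 5th, and F half-diminished seventh has Ab as its 3rd.
G up to Ab is 1 semitone, a half step narrower than a major second, so the interval is minor.

minor second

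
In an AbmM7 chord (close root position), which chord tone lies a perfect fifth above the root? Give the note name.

Eb

Spelling the chord: Ab–Cb–Eb–G.
The root is Ab. A perfect fifth above Ab is Eb.
Eb is the chord's 5th.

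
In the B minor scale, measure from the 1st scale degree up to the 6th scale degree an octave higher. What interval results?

minor thirteenth

B natural minor: B C# D E F# G A.
1st scale degree = B; 6th scale degree (up an octave) = G.
From B to G: 20 semitones over a thirteenth = minor.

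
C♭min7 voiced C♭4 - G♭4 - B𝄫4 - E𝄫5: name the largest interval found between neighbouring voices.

Adjacent intervals: C♭4→G♭4 = perfect fifth; G♭4→B𝄫4 = minor third; B𝄫4→E𝄫5 = perfect fourth.
The largest is C♭4 to G♭4, a perfect fifth (7 semitones).

perfect 5th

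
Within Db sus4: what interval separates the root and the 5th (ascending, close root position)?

Spelling the chord: Db–Gb–Ab.
So we need the interval from Db up to Ab.
Db up to Ab spans 5 letter names and 7 semitones — a perfect fifth.

P5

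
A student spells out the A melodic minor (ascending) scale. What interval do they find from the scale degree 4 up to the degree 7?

Spelling the A melodic minor (ascending) scale: A B C D E F# G#.
Scale degree 4 = D; scale degree 7 = G#.
D up to G# is 6 semitones, a half step wider than a perfect fourth, so the interval is augmented.

augmented fourth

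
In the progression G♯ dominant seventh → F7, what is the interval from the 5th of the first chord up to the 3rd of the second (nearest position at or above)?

diminished fifth

G♯ dominant seventh has D♯ as its 5th, and F7 has A as its 3rd.
5 letter names make it a fifth; at 6 semitones (a half step narrower than perfect) the quality is diminished.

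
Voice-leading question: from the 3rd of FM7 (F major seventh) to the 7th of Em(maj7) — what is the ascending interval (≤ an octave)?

augmented fourth

The 3rd of FM7 (F major seventh) is A; the 7th of Em(maj7) is D#.
4 letter names make it a fourth; at 6 semitones (a half step wider than perfect) the quality is augmented.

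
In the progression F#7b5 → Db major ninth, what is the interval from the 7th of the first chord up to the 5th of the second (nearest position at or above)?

F#7b5 has E as its 7th, and Db major ninth has Ab as its 5th.
E up to Ab is 4 semitones, a half step narrower than a perfect fourth, so the interval is diminished.

diminished 4th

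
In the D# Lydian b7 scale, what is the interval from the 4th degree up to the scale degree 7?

Spelling the D# Lydian b7 scale: D# E# F## G## A# B# C#.
That puts G## below C#.
From G## to C#: 4 semitones over a fourth = diminished.

diminished fourth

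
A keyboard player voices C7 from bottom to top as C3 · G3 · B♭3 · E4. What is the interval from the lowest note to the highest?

major tenth

The outer voices are C3 and E4.
C up to E spans 10 letter names and 16 semitones — a major tenth.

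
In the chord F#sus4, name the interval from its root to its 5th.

perfect fifth

F#sus4 (F# sus4) is spelled F# B C#.
So we need the interval from F# up to C#.
F# up to C# spans 5 letter names and 7 semitones — a perfect fifth.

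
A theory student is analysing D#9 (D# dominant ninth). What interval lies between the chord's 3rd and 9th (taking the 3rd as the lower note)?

D# dominant ninth: D#-F##-A#-C#-E#.
That puts F## below E#.
F## up to E# is 10 semitones, a half step narrower than a major seventh, so the interval is minor.

minor seventh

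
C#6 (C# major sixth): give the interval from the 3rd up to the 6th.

perfect fourth

The chord tones of C# major sixth are C#–E#–G#–A#.
The 3rd is E# and the 6th is A#.
E# up to A# spans 4 letter names and 5 semitones — a perfect fourth.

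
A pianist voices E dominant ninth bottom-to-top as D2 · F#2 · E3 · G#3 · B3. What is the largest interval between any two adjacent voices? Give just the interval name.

m7

Adjacent intervals: D2→F#2 = major third; F#2→E3 = minor seventh; E3→G#3 = major third; G#3→B3 = minor third.
The largest is F#2 to E3, a minor seventh (10 semitones).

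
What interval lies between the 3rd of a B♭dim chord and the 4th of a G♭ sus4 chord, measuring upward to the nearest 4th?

minor seventh

The 3rd of B♭dim is D♭; the 4th of G♭ sus4 is C♭.
D♭ up to C♭ is 10 semitones, a half step narrower than a major seventh, so the interval is minor.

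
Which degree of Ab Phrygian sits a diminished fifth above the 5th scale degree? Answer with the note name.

The scale is Ab Bbb Cb Db Eb Fb Gb.
The 5th scale degree is Eb; a diminished fifth above that is Bbb — scale degree 2.

Bbb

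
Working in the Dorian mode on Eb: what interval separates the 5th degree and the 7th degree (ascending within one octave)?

The scale runs Eb F Gb Ab Bb C Db.
The 5th degree is Bb and the scale degree 7 is Db.
From Bb to Db: 3 semitones over a third = minor.

minor 3rd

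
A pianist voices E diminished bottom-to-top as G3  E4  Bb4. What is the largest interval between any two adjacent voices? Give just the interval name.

major sixth

Adjacent intervals: G3→E4 = major sixth; E4→Bb4 = diminished fifth.
The largest is G3 to E4, a major sixth (9 semitones).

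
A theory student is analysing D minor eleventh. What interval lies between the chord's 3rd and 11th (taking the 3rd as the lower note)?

Dm11 is spelled D F A C E G.
3rd = F; 11th = G.
F up to G spans 9 letter names and 14 semitones — a major ninth.

M9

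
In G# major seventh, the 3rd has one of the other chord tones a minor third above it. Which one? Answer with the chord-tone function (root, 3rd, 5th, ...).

5th

Spelling the chord: G#, B#, D#, F##.
The 3rd is B#. A minor third above B# is D#.
D# is the chord's 5th.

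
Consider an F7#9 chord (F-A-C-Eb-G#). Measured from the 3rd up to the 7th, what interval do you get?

diminished fifth

The 3rd is A and the 7th is Eb.
From A to Eb: 6 semitones over a fifth = diminished.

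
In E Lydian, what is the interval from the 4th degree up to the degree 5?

minor 2nd

Spelling E Lydian: E F# G# A# B C# D#.
So we need the interval from A# up to B.
A# up to B is 1 semitone, a half step narrower than a major second, so the interval is minor.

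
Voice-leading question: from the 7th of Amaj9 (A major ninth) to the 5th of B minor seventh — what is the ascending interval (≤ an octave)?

The 7th of Amaj9 (A major ninth) is G#; the 5th of B minor seventh is F#.
7 letter names make it a seventh; at 10 semitones (a half step narrower than major) the quality is minor.

m7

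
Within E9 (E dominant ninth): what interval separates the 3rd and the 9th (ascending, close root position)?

minor seventh

Spelling the chord: E-G♯-B-D-F♯.
The 3rd is G♯ and the 9th is F♯.
G♯ up to F♯ is 10 semitones, a half step narrower than a major seventh, so the interval is minor.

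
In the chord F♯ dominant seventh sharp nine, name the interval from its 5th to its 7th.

F♯7#9: F♯-A♯-C♯-E-G𝄪.
So we need the interval from C♯ up to E.
3 letter names make it a third; at 3 semitones (a half step narrower than major) the quality is minor.

minor third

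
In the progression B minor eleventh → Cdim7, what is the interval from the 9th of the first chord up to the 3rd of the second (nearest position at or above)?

B minor eleventh has C# as its 9th, and Cdim7 has Eb as its 3rd.
3 letter names make it a third; at 2 semitones (a whole step narrower than major) the quality is diminished.

diminished third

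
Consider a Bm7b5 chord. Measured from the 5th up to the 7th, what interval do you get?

major third

Bø: B–D–F–A.
So we need the interval from F up to A.
Counting 3 letters and 4 half steps from F gives a major third.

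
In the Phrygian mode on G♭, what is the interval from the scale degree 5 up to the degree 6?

minor second

G♭ phrygian: G♭ A𝄫 B𝄫 C♭ D♭ E𝄫 F♭.
So we need the interval from D♭ up to E𝄫.
D♭ up to E𝄫 is 1 semitone, a half step narrower than a major second, so the interval is minor.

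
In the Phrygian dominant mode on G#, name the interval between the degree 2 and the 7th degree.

Spelling the Phrygian dominant mode on G#: G# A B# C# D# E F#.
Degree 2 = A; degree 7 = F#.
From A to F# is 9 semitones, exactly the major sixth.

major sixth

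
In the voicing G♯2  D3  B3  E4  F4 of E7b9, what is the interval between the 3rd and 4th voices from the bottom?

perfect 4th

Those voices are B3 and E4.
From B to E is 5 semitones, exactly the perfect fourth.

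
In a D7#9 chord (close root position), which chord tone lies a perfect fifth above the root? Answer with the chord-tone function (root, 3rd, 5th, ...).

5th

Spelling the chord: D F# A C E#.
The root is D. A perfect fifth above D is A.
A is the chord's 5th.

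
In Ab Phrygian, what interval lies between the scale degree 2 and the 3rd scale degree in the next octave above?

major 9th

Ab phrygian: Ab Bbb Cb Db Eb Fb Gb.
That puts Bbb below Cb.
From Bbb to Cb is 14 semitones, exactly the major ninth.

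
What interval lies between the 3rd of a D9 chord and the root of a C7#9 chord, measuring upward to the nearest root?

The 3rd of D9 is F#; the root of C7#9 is C.
From F# to C: 6 semitones over a fifth = diminished.

diminished fifth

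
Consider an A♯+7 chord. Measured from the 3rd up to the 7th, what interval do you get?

diminished fifth

The chord tones of A♯aug7 (A♯ augmented seventh) are A♯–C𝄪–E𝄪–G♯.
That puts C𝄪 below G♯.
5 letter names make it a fifth; at 6 semitones (a half step narrower than perfect) the quality is diminished.
This 3–7 tritone is the characteristic tension at the heart of the dominant sound.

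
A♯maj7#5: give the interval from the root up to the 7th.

A♯+maj7 is spelled A♯, C𝄪, E𝄪, G𝄪.
The root is A♯ and the 7th is G𝄪.
From A♯ to G𝄪 is 11 semitones, exactly the major seventh.

major seventh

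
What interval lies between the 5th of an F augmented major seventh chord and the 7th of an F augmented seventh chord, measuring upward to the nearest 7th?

diminished third

F augmented major seventh has C# as its 5th, and F augmented seventh has Eb as its 7th.
C# up to Eb is 2 semitones, a whole step narrower than a major third, so the interval is diminished.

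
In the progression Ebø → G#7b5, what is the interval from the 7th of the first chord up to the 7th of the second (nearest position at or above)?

augmented 3rd

The 7th of Ebø is Db; the 7th of G#7b5 is F#.
Db up to F# is 5 semitones, a half step wider than a major third, so the interval is augmented.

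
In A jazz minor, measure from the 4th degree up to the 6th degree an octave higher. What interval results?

Spelling A jazz minor: A B C D E F# G#.
That puts D below F#.
D up to F# spans 10 letter names and 16 semitones — a major tenth.

M10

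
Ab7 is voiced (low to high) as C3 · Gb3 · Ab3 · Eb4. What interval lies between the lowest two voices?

Those voices are C3 and Gb3.
C up to Gb is 6 semitones, a half step narrower than a perfect fifth, so the interval is diminished.

diminished 5th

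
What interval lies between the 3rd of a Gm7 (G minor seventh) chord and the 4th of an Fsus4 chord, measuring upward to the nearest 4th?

Gm7 (G minor seventh) has Bb as its 3rd, and Fsus4 has Bb as its 4th.
Bb up to Bb spans 1 letter names and 0 semitones — a perfect unison.

perfect 1st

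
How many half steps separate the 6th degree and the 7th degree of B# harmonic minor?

3

The scale is B# C## D# E# F## G# A##.
G# up to A## is an augmented second — 3 semitones.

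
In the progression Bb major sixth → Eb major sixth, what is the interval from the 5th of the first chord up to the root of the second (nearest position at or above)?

minor seventh

The 5th of Bb major sixth is F; the root of Eb major sixth is Eb.
From F to Eb: 10 semitones over a seventh = minor.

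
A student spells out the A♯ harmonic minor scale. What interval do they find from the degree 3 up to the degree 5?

major 3rd

Spelling the A♯ harmonic minor scale: A♯ B♯ C♯ D♯ E♯ F♯ G𝄪.
That puts C♯ below E♯.
From C♯ to E♯ is 4 semitones, exactly the major third.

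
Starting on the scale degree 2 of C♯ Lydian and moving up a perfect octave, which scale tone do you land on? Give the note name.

D#

The scale is C♯ D♯ E♯ F𝄪 G♯ A♯ B♯.
The scale degree 2 is D♯; a perfect octave above that is D♯ — scale degree 2.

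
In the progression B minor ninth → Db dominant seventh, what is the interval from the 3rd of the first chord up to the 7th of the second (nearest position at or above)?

The 3rd of B minor ninth is D; the 7th of Db dominant seventh is Cb.
7 letter names make it a seventh; at 9 semitones (a whole step narrower than major) the quality is diminished.

diminished seventh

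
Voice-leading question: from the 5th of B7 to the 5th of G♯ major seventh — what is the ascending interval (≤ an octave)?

major sixth

B7 has F♯ as its 5th, and G♯ major seventh has D♯ as its 5th.
Counting 6 letters and 9 half steps from F♯ gives a major sixth.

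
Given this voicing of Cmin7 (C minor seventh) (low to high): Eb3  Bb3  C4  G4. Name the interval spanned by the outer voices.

major tenth

The outer voices are Eb3 and G4.
Eb up to G spans 10 letter names and 16 semitones — a major tenth.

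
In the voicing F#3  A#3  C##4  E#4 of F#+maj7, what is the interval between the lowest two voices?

major 3rd

Those voices are F#3 and A#3.
From F# to A# is 4 semitones, exactly the major third.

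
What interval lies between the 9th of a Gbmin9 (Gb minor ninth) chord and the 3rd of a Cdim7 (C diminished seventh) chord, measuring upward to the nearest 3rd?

Gbmin9 (Gb minor ninth) has Ab as its 9th, and Cdim7 (C diminished seventh) has Eb as its 3rd.
Counting 5 letters and 7 half steps from Ab gives a perfect fifth.

perfect 5th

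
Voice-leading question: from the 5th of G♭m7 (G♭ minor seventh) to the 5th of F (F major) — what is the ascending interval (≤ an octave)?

major seventh

G♭m7 (G♭ minor seventh) has D♭ as its 5th, and F (F major) has C as its 5th.
D♭ up to C spans 7 letter names and 11 semitones — a major seventh.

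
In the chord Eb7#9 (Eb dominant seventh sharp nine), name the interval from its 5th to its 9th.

The chord tones of Eb7#9 (Eb dominant seventh sharp nine) are Eb, G, Bb, Db, F#.
5th = Bb; 9th = F#.
From Bb to F#: 8 semitones over a fifth = augmented.

augmented fifth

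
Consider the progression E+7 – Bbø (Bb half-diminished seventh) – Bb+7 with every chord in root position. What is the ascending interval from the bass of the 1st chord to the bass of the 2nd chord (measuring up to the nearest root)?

The roots are E and Bb.
E up to Bb is 6 semitones, a half step narrower than a perfect fifth, so the interval is diminished.

d5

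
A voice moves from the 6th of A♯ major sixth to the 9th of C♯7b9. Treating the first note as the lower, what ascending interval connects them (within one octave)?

d6

The 6th of A♯ major sixth is F𝄪; the 9th of C♯7b9 is D.
From F𝄪 to D: 7 semitones over a sixth = diminished.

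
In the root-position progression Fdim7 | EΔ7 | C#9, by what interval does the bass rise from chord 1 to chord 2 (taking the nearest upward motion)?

The roots are F and E.
Counting 7 letters and 11 half steps from F gives a major seventh.

major seventh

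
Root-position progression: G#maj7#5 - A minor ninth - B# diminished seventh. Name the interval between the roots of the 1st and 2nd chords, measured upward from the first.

minor 2nd

The roots are G# and A.
G# up to A is 1 semitone, a half step narrower than a major second, so the interval is minor.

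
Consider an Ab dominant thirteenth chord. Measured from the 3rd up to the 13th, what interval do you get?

perfect eleventh

Spelling the chord: Ab-C-Eb-Gb-Bb-F.
The 3rd is C and the 13th is F.
From C to F is 17 semitones, exactly the perfect eleventh.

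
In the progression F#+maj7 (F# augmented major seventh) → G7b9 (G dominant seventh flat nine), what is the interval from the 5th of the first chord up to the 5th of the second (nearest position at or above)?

F#+maj7 (F# augmented major seventh) has C## as its 5th, and G7b9 (G dominant seventh flat nine) has D as its 5th.
2 letter names make it a second; at 0 semitones (a whole step narrower than major) the quality is diminished.

diminished second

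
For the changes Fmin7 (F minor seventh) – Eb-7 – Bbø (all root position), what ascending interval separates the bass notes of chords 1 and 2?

minor seventh

The roots are F and Eb.
From F to Eb: 10 semitones over a seventh = minor.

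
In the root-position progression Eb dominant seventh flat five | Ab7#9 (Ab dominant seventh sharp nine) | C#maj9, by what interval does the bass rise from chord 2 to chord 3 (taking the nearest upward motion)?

The roots are Ab and C#.
3 letter names make it a third; at 5 semitones (a half step wider than major) the quality is augmented.

augmented third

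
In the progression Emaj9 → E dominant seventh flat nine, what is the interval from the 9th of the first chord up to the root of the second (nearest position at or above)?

The 9th of Emaj9 is F#; the root of E dominant seventh flat nine is E.
7 letter names make it a seventh; at 10 semitones (a half step narrower than major) the quality is minor.

minor 7th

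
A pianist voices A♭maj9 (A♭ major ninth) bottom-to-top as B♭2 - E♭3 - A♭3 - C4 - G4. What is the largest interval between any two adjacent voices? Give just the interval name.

Adjacent intervals: B♭2→E♭3 = perfect fourth; E♭3→A♭3 = perfect fourth; A♭3→C4 = major third; C4→G4 = perfect fifth.
The largest is C4 to G4, a perfect fifth (7 semitones).

P5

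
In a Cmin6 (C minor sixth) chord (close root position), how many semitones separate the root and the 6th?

9

Cm6 (C minor sixth): C Eb G A.
C to A is a major sixth: 9 semitones.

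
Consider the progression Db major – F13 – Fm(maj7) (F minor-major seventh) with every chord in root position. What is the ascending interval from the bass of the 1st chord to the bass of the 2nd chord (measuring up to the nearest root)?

The roots are Db and F.
Db up to F spans 3 letter names and 4 semitones — a major third.

M3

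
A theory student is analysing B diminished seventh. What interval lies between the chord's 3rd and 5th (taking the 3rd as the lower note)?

Spelling the chord: B, D, F, Ab.
3rd = D; 5th = F.
3 letter names make it a third; at 3 semitones (a half step narrower than major) the quality is minor.

minor third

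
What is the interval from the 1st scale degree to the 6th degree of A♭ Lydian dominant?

Spelling A♭ Lydian dominant: A♭ B♭ C D E♭ F G♭.
1st scale degree = A♭; degree 6 = F.
Counting 6 letters and 9 half steps from A♭ gives a major sixth.

major sixth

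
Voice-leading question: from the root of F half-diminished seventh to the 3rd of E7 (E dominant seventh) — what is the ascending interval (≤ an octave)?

The root of F half-diminished seventh is F; the 3rd of E7 (E dominant seventh) is G#.
2 letter names make it a second; at 3 semitones (a half step wider than major) the quality is augmented.

augmented second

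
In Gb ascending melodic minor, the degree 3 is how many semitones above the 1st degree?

3

The scale is Gb Ab Bbb Cb Db Eb F.
Gb up to Bbb is a minor third — 3 semitones.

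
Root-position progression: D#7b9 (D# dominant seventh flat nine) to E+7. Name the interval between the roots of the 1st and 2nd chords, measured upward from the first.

The roots are D# and E.
2 letter names make it a second; at 1 semitone (a half step narrower than major) the quality is minor.

minor 2nd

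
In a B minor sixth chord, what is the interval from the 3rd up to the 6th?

The chord tones of B minor sixth are B, D, F#, G#.
So we need the interval from D up to G#.
From D to G#: 6 semitones over a fourth = augmented.

A4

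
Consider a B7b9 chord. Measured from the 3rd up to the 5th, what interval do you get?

Spelling the chord: B-D#-F#-A-C.
3rd = D#; 5th = F#.
3 letter names make it a third; at 3 semitones (a half step narrower than major) the quality is minor.

minor third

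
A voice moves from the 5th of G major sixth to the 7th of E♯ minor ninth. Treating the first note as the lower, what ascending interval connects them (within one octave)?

augmented unison

The 5th of G major sixth is D; the 7th of E♯ minor ninth is D♯.
From D to D♯: 1 semitone over a unison = augmented.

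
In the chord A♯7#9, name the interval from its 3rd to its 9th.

major seventh

The chord tones of A♯7#9 are A♯-C𝄪-E♯-G♯-B𝄪.
That puts C𝄪 below B𝄪.
From C𝄪 to B𝄪 is 11 semitones, exactly the major seventh.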